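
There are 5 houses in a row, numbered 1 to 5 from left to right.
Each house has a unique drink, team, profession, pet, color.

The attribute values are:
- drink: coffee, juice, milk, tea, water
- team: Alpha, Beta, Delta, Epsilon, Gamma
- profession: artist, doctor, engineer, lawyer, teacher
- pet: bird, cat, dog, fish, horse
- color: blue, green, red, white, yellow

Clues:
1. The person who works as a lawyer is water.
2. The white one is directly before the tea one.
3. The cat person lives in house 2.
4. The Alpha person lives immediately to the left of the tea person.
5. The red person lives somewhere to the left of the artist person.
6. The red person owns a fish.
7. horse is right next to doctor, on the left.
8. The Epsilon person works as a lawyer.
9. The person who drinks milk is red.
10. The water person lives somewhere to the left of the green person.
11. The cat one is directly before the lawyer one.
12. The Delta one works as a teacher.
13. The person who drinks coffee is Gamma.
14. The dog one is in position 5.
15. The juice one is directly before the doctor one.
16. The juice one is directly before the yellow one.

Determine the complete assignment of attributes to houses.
Solution:

House | Drink | Team | Profession | Pet | Color
-----------------------------------------------
  1   | juice | Alpha | engineer | horse | white
  2   | tea | Beta | doctor | cat | yellow
  3   | water | Epsilon | lawyer | bird | blue
  4   | milk | Delta | teacher | fish | red
  5   | coffee | Gamma | artist | dog | green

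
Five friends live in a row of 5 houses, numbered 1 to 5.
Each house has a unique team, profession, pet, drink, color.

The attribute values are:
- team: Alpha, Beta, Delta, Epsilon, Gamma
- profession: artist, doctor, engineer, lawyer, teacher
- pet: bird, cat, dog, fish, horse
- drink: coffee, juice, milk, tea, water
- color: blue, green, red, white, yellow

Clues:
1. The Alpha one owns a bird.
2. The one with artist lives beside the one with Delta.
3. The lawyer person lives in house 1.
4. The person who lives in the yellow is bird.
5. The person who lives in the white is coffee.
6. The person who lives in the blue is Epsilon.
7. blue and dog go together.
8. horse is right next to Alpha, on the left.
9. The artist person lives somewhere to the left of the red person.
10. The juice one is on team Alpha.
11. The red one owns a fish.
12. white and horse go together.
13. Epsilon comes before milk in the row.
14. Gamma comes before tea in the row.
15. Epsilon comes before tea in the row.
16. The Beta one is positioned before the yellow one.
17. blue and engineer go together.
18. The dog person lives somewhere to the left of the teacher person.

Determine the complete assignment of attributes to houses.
Solution:

House | Team | Profession | Pet | Drink | Color
-----------------------------------------------
  1   | Beta | lawyer | horse | coffee | white
  2   | Alpha | doctor | bird | juice | yellow
  3   | Epsilon | engineer | dog | water | blue
  4   | Gamma | artist | cat | milk | green
  5   | Delta | teacher | fish | tea | red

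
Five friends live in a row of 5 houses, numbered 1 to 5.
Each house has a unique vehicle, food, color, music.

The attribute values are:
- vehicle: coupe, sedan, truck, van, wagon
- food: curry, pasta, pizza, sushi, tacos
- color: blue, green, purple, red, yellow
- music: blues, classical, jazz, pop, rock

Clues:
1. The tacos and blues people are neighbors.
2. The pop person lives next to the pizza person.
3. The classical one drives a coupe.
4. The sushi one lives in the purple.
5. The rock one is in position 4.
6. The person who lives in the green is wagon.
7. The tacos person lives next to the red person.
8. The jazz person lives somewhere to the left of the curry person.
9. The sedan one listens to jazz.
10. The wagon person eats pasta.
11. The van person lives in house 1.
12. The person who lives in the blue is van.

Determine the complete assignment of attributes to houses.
Solution:

House | Vehicle | Food | Color | Music
--------------------------------------
  1   | van | tacos | blue | pop
  2   | truck | pizza | red | blues
  3   | sedan | sushi | purple | jazz
  4   | wagon | pasta | green | rock
  5   | coupe | curry | yellow | classical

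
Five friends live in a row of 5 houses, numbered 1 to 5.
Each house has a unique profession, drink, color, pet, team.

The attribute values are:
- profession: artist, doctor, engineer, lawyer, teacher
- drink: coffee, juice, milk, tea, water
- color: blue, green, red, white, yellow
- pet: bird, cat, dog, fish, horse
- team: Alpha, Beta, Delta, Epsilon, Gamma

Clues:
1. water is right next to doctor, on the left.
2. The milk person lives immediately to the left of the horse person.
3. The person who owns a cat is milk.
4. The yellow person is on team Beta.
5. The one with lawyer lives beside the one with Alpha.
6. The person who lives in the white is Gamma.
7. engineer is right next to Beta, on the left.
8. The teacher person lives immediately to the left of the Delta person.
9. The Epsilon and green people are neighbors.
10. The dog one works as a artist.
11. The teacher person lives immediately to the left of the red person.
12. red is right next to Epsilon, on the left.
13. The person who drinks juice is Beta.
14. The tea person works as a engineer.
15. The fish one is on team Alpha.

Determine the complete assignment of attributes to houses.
Solution:

House | Profession | Drink | Color | Pet | Team
-----------------------------------------------
  1   | teacher | water | white | bird | Gamma
  2   | doctor | milk | red | cat | Delta
  3   | lawyer | coffee | blue | horse | Epsilon
  4   | engineer | tea | green | fish | Alpha
  5   | artist | juice | yellow | dog | Beta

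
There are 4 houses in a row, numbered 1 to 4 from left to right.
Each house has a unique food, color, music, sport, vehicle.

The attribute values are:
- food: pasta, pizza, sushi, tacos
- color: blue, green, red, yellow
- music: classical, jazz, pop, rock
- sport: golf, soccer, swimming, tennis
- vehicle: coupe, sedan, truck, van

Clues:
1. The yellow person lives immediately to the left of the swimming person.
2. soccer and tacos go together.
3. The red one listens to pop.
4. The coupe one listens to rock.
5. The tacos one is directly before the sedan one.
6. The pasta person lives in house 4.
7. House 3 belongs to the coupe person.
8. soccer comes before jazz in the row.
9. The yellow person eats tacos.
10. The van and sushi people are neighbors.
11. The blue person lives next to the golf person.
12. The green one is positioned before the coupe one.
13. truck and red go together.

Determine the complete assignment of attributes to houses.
Solution:

House | Food | Color | Music | Sport | Vehicle
----------------------------------------------
  1   | tacos | yellow | classical | soccer | van
  2   | sushi | green | jazz | swimming | sedan
  3   | pizza | blue | rock | tennis | coupe
  4   | pasta | red | pop | golf | truck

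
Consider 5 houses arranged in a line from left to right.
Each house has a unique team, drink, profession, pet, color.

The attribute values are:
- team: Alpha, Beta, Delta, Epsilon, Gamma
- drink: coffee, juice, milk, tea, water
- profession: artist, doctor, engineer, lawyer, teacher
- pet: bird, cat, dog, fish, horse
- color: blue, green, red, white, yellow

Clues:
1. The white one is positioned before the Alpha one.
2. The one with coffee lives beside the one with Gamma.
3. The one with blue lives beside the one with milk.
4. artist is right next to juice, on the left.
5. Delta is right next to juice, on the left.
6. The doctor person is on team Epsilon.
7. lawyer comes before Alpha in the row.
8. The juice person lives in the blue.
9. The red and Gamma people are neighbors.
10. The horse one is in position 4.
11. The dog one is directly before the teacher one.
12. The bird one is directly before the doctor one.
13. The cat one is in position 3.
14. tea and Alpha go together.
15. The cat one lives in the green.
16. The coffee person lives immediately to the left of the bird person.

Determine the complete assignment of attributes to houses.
Solution:

House | Team | Drink | Profession | Pet | Color
-----------------------------------------------
  1   | Delta | coffee | artist | dog | red
  2   | Gamma | juice | teacher | bird | blue
  3   | Epsilon | milk | doctor | cat | green
  4   | Beta | water | lawyer | horse | white
  5   | Alpha | tea | engineer | fish | yellow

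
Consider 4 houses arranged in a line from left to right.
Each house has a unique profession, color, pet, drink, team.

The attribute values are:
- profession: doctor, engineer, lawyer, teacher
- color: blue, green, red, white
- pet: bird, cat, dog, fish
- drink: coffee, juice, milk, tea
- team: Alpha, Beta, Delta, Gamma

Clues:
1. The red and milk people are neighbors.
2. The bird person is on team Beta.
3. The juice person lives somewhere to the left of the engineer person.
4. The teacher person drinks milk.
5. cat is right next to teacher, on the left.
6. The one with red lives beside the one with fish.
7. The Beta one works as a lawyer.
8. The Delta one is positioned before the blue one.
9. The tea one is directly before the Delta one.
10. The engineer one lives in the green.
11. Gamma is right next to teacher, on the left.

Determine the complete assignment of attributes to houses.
Solution:

House | Profession | Color | Pet | Drink | Team
-----------------------------------------------
  1   | doctor | red | cat | tea | Gamma
  2   | teacher | white | fish | milk | Delta
  3   | lawyer | blue | bird | juice | Beta
  4   | engineer | green | dog | coffee | Alpha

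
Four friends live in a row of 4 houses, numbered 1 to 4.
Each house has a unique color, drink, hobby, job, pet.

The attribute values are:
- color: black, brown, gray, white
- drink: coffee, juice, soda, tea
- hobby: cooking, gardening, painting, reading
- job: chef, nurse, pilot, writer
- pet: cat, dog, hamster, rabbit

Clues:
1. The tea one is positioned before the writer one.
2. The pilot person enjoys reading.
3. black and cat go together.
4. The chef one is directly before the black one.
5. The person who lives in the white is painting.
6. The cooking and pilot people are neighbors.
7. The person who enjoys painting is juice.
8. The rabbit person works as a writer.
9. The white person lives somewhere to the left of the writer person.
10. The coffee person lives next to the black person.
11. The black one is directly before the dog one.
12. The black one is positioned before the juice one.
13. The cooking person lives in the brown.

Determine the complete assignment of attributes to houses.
Solution:

House | Color | Drink | Hobby | Job | Pet
-----------------------------------------
  1   | brown | coffee | cooking | chef | hamster
  2   | black | tea | reading | pilot | cat
  3   | white | juice | painting | nurse | dog
  4   | gray | soda | gardening | writer | rabbit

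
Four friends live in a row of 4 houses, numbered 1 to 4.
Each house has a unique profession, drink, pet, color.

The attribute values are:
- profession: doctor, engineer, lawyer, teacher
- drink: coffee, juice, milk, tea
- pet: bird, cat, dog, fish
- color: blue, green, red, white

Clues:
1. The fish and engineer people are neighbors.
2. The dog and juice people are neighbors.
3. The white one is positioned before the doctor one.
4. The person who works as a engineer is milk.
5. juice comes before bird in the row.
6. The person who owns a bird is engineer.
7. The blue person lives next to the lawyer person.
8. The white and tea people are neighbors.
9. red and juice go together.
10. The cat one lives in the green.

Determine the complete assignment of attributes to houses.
Solution:

House | Profession | Drink | Pet | Color
----------------------------------------
  1   | teacher | coffee | dog | blue
  2   | lawyer | juice | fish | red
  3   | engineer | milk | bird | white
  4   | doctor | tea | cat | green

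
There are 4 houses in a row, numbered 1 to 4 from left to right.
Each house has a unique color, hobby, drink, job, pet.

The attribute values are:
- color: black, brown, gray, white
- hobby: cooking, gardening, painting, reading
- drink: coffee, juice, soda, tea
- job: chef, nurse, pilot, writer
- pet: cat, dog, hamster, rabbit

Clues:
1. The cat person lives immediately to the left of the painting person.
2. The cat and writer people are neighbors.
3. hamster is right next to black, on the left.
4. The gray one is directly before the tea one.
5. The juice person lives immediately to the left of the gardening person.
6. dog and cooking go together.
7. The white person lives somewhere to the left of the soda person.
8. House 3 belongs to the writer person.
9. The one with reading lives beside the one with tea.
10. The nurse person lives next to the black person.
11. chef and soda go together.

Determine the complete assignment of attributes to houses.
Solution:

House | Color | Hobby | Drink | Job | Pet
-----------------------------------------
  1   | gray | reading | juice | nurse | hamster
  2   | black | gardening | tea | pilot | cat
  3   | white | painting | coffee | writer | rabbit
  4   | brown | cooking | soda | chef | dog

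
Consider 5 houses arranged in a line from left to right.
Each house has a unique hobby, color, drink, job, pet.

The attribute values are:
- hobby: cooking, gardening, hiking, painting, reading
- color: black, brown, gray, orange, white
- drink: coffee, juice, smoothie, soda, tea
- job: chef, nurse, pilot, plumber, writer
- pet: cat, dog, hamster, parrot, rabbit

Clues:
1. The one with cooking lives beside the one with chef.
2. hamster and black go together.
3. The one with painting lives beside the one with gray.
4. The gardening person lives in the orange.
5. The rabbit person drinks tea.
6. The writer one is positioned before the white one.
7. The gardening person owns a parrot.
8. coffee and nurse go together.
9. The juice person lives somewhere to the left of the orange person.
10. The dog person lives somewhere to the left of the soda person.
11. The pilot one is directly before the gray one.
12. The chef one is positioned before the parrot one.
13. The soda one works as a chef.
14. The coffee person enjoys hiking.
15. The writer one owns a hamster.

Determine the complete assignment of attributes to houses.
Solution:

House | Hobby | Color | Drink | Job | Pet
-----------------------------------------
  1   | painting | brown | tea | pilot | rabbit
  2   | hiking | gray | coffee | nurse | dog
  3   | cooking | black | juice | writer | hamster
  4   | reading | white | soda | chef | cat
  5   | gardening | orange | smoothie | plumber | parrot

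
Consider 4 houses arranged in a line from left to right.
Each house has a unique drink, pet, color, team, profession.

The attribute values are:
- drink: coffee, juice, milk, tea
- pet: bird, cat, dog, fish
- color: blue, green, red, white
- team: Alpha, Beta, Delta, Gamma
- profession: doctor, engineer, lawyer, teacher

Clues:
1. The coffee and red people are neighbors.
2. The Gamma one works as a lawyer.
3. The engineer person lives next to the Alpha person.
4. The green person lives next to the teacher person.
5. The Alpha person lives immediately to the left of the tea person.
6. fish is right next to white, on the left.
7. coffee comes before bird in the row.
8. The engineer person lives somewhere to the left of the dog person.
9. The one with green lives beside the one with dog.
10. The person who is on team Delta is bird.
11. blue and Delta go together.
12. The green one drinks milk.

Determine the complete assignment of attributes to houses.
Solution:

House | Drink | Pet | Color | Team | Profession
-----------------------------------------------
  1   | milk | fish | green | Beta | engineer
  2   | coffee | dog | white | Alpha | teacher
  3   | tea | cat | red | Gamma | lawyer
  4   | juice | bird | blue | Delta | doctor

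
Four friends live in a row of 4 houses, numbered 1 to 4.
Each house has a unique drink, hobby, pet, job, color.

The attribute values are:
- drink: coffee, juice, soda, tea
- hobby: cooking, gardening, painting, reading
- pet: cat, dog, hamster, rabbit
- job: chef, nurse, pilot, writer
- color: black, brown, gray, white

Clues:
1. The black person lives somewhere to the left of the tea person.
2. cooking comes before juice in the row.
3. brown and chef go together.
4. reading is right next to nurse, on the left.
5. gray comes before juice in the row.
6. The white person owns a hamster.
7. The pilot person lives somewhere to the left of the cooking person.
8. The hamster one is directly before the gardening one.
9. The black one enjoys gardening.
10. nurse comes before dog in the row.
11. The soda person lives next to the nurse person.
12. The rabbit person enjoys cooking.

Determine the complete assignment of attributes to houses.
Solution:

House | Drink | Hobby | Pet | Job | Color
-----------------------------------------
  1   | soda | reading | hamster | pilot | white
  2   | coffee | gardening | cat | nurse | black
  3   | tea | cooking | rabbit | writer | gray
  4   | juice | painting | dog | chef | brown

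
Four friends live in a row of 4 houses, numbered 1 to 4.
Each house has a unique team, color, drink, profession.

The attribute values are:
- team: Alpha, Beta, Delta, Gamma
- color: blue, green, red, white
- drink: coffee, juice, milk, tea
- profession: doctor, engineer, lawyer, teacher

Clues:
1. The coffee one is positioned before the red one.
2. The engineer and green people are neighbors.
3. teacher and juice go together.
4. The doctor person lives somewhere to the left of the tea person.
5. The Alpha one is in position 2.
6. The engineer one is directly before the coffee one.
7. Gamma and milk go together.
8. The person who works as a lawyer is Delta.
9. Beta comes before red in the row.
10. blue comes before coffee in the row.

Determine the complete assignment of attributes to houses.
Solution:

House | Team | Color | Drink | Profession
-----------------------------------------
  1   | Gamma | blue | milk | engineer
  2   | Alpha | green | coffee | doctor
  3   | Beta | white | juice | teacher
  4   | Delta | red | tea | lawyer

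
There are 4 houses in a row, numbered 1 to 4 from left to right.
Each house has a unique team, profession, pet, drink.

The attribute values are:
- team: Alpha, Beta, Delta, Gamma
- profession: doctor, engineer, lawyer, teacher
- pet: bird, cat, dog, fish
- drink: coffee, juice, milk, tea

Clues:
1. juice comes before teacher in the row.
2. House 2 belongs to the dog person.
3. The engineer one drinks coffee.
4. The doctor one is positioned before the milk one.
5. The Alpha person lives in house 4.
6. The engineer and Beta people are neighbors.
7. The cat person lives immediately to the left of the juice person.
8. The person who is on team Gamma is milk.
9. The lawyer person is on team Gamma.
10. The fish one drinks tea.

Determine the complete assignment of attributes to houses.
Solution:

House | Team | Profession | Pet | Drink
---------------------------------------
  1   | Delta | engineer | cat | coffee
  2   | Beta | doctor | dog | juice
  3   | Gamma | lawyer | bird | milk
  4   | Alpha | teacher | fish | tea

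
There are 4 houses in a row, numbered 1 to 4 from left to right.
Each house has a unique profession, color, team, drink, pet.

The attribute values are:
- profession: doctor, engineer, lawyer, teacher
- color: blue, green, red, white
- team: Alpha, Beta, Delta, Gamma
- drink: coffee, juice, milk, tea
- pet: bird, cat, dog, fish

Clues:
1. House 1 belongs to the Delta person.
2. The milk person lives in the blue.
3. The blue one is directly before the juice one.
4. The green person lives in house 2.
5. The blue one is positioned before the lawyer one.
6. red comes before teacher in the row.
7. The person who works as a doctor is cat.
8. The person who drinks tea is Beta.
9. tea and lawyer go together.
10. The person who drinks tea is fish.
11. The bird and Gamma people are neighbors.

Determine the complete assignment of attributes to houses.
Solution:

House | Profession | Color | Team | Drink | Pet
-----------------------------------------------
  1   | engineer | blue | Delta | milk | bird
  2   | doctor | green | Gamma | juice | cat
  3   | lawyer | red | Beta | tea | fish
  4   | teacher | white | Alpha | coffee | dog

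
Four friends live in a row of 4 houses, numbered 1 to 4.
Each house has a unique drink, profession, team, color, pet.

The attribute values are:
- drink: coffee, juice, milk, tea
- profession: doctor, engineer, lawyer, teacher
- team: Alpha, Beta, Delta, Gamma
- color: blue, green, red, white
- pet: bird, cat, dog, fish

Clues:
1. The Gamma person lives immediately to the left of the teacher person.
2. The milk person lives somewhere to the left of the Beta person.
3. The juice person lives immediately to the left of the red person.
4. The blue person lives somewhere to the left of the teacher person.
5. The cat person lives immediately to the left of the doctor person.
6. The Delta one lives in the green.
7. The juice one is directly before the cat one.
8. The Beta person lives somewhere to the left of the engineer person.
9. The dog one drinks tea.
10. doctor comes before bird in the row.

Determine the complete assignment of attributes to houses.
Solution:

House | Drink | Profession | Team | Color | Pet
-----------------------------------------------
  1   | juice | lawyer | Gamma | blue | fish
  2   | milk | teacher | Alpha | red | cat
  3   | tea | doctor | Beta | white | dog
  4   | coffee | engineer | Delta | green | bird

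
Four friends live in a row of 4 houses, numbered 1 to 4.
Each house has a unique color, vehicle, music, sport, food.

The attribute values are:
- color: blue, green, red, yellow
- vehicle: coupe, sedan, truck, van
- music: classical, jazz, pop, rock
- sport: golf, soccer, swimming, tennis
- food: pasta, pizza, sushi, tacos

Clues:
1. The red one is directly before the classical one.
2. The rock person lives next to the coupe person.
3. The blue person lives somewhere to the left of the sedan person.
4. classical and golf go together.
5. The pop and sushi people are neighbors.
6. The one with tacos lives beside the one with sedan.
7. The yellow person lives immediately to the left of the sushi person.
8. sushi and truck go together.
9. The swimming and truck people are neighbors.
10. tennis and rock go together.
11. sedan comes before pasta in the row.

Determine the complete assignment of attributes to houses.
Solution:

House | Color | Vehicle | Music | Sport | Food
----------------------------------------------
  1   | blue | van | jazz | soccer | tacos
  2   | yellow | sedan | pop | swimming | pizza
  3   | red | truck | rock | tennis | sushi
  4   | green | coupe | classical | golf | pasta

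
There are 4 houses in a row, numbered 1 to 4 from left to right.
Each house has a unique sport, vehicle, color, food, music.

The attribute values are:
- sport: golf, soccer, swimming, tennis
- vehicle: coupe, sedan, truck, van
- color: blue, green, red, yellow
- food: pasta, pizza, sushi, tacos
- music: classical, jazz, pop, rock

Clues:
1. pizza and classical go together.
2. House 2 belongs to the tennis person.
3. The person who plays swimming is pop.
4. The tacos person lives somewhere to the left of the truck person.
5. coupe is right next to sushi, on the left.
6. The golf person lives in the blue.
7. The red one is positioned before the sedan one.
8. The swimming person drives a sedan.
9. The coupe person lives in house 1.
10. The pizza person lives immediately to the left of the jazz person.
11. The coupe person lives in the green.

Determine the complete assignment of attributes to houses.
Solution:

House | Sport | Vehicle | Color | Food | Music
----------------------------------------------
  1   | soccer | coupe | green | pizza | classical
  2   | tennis | van | red | sushi | jazz
  3   | swimming | sedan | yellow | tacos | pop
  4   | golf | truck | blue | pasta | rock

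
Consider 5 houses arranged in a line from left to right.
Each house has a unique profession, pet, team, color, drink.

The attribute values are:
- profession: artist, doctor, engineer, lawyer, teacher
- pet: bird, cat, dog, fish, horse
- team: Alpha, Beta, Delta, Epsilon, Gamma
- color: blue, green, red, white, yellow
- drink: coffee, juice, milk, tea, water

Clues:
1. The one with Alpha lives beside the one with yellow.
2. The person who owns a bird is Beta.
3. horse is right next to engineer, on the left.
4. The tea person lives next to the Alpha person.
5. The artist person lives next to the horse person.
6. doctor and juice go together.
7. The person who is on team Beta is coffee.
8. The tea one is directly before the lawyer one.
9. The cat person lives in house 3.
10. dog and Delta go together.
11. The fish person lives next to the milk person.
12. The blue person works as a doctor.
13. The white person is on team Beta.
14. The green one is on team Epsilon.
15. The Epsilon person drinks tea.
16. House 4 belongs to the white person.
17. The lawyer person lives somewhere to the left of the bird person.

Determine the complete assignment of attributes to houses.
Solution:

House | Profession | Pet | Team | Color | Drink
-----------------------------------------------
  1   | artist | fish | Epsilon | green | tea
  2   | lawyer | horse | Alpha | red | milk
  3   | engineer | cat | Gamma | yellow | water
  4   | teacher | bird | Beta | white | coffee
  5   | doctor | dog | Delta | blue | juice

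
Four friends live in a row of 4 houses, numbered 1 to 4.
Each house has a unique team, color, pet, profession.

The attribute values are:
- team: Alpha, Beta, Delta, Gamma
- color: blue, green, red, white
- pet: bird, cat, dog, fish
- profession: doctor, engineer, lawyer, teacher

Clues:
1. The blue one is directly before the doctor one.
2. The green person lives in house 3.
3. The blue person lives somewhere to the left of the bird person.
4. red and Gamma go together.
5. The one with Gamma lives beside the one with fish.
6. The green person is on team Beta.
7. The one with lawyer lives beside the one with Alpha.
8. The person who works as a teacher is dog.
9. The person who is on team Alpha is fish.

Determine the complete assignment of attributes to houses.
Solution:

House | Team | Color | Pet | Profession
---------------------------------------
  1   | Gamma | red | cat | lawyer
  2   | Alpha | blue | fish | engineer
  3   | Beta | green | bird | doctor
  4   | Delta | white | dog | teacher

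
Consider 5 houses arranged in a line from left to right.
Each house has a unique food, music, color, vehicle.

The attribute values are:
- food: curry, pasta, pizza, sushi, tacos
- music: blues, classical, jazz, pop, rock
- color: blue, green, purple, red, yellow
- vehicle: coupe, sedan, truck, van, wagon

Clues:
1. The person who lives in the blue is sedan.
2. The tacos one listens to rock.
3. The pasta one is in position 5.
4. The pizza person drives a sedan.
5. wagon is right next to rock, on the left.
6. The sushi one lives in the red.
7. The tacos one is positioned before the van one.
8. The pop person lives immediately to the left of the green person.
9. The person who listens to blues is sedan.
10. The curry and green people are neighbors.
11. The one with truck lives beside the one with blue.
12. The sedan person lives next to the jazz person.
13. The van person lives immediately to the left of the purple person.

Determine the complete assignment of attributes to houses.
Solution:

House | Food | Music | Color | Vehicle
--------------------------------------
  1   | curry | pop | yellow | wagon
  2   | tacos | rock | green | truck
  3   | pizza | blues | blue | sedan
  4   | sushi | jazz | red | van
  5   | pasta | classical | purple | coupe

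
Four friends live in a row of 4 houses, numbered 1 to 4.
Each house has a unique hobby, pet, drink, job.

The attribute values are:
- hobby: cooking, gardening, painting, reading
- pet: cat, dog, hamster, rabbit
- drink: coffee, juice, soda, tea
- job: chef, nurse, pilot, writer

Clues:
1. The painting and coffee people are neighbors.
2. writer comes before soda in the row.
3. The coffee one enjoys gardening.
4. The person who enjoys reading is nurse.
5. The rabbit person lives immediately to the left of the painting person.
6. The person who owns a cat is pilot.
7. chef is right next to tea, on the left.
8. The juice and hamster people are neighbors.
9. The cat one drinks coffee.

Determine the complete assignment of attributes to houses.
Solution:

House | Hobby | Pet | Drink | Job
---------------------------------
  1   | cooking | rabbit | juice | chef
  2   | painting | hamster | tea | writer
  3   | gardening | cat | coffee | pilot
  4   | reading | dog | soda | nurse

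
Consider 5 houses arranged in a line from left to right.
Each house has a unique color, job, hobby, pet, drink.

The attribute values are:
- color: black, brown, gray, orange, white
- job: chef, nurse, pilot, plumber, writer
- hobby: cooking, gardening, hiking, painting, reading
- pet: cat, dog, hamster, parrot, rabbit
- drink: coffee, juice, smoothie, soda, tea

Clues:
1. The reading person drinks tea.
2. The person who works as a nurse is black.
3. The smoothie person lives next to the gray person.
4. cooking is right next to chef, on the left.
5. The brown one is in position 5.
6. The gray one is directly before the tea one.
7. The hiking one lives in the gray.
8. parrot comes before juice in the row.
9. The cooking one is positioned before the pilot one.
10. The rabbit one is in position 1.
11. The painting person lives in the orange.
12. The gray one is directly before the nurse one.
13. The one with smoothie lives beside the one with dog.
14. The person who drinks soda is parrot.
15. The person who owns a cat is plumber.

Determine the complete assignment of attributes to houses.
Solution:

House | Color | Job | Hobby | Pet | Drink
-----------------------------------------
  1   | white | writer | cooking | rabbit | smoothie
  2   | gray | chef | hiking | dog | coffee
  3   | black | nurse | reading | hamster | tea
  4   | orange | pilot | painting | parrot | soda
  5   | brown | plumber | gardening | cat | juice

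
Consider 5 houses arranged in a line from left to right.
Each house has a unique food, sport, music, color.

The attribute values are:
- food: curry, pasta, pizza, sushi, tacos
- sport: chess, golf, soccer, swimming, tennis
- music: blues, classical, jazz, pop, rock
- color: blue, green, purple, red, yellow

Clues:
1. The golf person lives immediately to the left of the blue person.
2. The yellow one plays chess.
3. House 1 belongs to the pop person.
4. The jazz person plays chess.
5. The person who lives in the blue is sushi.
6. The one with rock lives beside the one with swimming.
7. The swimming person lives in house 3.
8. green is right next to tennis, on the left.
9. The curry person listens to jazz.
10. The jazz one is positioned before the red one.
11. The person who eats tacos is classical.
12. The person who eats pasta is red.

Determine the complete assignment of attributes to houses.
Solution:

House | Food | Sport | Music | Color
------------------------------------
  1   | pizza | golf | pop | green
  2   | sushi | tennis | rock | blue
  3   | tacos | swimming | classical | purple
  4   | curry | chess | jazz | yellow
  5   | pasta | soccer | blues | red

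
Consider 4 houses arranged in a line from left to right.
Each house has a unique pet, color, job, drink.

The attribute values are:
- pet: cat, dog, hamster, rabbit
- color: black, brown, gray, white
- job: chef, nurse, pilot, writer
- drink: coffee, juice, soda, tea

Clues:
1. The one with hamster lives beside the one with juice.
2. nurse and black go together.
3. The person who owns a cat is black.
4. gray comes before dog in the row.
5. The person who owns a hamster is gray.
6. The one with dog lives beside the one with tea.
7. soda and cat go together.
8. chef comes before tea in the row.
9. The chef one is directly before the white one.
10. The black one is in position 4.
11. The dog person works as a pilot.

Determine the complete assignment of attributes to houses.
Solution:

House | Pet | Color | Job | Drink
---------------------------------
  1   | hamster | gray | chef | coffee
  2   | dog | white | pilot | juice
  3   | rabbit | brown | writer | tea
  4   | cat | black | nurse | soda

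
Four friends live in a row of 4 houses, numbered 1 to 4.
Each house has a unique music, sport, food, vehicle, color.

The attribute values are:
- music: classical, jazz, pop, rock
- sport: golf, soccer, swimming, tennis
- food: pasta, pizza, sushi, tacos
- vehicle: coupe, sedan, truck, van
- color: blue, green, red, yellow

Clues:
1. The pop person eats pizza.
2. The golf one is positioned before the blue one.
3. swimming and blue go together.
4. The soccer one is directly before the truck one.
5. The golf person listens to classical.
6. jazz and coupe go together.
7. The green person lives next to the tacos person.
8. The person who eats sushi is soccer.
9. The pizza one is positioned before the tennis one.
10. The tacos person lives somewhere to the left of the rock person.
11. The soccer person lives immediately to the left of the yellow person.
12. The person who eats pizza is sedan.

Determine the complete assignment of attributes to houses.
Solution:

House | Music | Sport | Food | Vehicle | Color
----------------------------------------------
  1   | jazz | soccer | sushi | coupe | green
  2   | classical | golf | tacos | truck | yellow
  3   | pop | swimming | pizza | sedan | blue
  4   | rock | tennis | pasta | van | red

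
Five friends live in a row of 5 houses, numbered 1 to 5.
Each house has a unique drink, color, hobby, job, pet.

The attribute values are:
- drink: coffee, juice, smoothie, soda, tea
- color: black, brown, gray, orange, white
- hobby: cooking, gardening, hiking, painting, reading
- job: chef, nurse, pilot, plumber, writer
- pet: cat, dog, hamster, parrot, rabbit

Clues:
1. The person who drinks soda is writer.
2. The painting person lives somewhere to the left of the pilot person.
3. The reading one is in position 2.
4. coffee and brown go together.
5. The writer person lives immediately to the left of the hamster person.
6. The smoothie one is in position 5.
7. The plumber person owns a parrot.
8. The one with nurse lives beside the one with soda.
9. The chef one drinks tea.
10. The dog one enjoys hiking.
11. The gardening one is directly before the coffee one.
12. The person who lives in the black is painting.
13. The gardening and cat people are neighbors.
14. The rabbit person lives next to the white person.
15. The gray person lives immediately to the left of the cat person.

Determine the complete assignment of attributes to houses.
Solution:

House | Drink | Color | Hobby | Job | Pet
-----------------------------------------
  1   | juice | gray | gardening | plumber | parrot
  2   | coffee | brown | reading | nurse | cat
  3   | soda | black | painting | writer | rabbit
  4   | tea | white | cooking | chef | hamster
  5   | smoothie | orange | hiking | pilot | dog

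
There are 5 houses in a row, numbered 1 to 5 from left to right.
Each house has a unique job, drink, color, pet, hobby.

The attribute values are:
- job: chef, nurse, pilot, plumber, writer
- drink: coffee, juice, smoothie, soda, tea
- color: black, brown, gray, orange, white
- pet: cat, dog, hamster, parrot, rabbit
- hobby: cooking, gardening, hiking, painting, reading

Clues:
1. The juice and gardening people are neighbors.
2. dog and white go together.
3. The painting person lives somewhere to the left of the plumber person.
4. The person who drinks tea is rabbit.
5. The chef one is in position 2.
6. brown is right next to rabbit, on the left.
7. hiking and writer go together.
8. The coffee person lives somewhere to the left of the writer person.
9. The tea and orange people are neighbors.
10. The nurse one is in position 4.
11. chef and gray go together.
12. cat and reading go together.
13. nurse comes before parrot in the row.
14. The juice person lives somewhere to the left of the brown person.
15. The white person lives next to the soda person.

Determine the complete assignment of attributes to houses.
Solution:

House | Job | Drink | Color | Pet | Hobby
-----------------------------------------
  1   | pilot | juice | white | dog | painting
  2   | chef | soda | gray | hamster | gardening
  3   | plumber | coffee | brown | cat | reading
  4   | nurse | tea | black | rabbit | cooking
  5   | writer | smoothie | orange | parrot | hiking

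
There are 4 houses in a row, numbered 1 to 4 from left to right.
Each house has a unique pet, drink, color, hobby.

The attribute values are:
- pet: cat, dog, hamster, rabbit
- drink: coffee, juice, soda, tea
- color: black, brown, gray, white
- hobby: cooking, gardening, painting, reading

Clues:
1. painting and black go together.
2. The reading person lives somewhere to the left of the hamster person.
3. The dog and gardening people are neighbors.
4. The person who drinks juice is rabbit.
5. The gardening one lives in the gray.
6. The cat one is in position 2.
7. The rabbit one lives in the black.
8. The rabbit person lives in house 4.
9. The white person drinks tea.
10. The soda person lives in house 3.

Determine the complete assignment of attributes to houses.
Solution:

House | Pet | Drink | Color | Hobby
-----------------------------------
  1   | dog | tea | white | reading
  2   | cat | coffee | gray | gardening
  3   | hamster | soda | brown | cooking
  4   | rabbit | juice | black | painting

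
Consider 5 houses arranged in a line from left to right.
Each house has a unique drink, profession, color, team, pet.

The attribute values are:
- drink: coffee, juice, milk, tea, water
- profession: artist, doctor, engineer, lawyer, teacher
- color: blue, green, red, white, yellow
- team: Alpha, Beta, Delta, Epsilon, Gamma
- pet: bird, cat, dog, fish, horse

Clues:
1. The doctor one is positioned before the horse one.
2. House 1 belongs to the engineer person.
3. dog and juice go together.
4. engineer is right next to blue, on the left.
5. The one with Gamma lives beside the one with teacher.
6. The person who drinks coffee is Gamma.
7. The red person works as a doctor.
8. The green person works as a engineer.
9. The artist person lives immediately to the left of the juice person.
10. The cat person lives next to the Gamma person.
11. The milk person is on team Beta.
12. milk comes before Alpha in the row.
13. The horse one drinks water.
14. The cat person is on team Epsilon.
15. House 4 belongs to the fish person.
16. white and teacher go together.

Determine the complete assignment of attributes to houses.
Solution:

House | Drink | Profession | Color | Team | Pet
-----------------------------------------------
  1   | tea | engineer | green | Epsilon | cat
  2   | coffee | artist | blue | Gamma | bird
  3   | juice | teacher | white | Delta | dog
  4   | milk | doctor | red | Beta | fish
  5   | water | lawyer | yellow | Alpha | horse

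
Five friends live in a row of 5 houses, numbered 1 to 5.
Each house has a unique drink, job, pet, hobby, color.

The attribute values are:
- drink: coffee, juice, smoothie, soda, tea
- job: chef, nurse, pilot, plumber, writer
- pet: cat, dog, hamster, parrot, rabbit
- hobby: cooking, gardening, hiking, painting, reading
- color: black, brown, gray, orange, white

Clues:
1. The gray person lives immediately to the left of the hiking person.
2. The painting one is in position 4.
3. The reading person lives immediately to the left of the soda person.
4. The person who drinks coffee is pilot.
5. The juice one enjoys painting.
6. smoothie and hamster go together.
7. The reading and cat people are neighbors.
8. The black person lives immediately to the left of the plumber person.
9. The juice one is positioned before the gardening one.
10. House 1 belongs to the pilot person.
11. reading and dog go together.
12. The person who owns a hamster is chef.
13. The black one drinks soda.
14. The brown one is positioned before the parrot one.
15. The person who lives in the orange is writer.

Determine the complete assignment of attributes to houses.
Solution:

House | Drink | Job | Pet | Hobby | Color
-----------------------------------------
  1   | coffee | pilot | dog | reading | gray
  2   | soda | nurse | cat | hiking | black
  3   | tea | plumber | rabbit | cooking | brown
  4   | juice | writer | parrot | painting | orange
  5   | smoothie | chef | hamster | gardening | white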